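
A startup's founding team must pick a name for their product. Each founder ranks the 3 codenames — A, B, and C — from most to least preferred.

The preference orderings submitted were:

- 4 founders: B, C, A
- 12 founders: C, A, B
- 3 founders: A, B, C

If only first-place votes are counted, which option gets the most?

First-place vote totals:
  A: 3
  B: 4
  C: 12
C has the most first-place votes.

C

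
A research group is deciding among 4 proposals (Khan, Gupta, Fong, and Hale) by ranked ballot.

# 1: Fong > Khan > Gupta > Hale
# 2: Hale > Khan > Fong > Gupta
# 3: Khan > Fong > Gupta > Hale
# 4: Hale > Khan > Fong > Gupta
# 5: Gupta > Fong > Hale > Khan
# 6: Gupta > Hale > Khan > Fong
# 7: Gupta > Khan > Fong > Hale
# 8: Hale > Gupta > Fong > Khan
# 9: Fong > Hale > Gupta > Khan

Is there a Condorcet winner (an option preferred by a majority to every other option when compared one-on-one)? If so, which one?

Head-to-head results (9 voters total):
Khan vs Gupta: Gupta wins 5–4.
Khan vs Fong: Khan wins 5–4.
Khan vs Hale: Hale wins 6–3.
Gupta vs Fong: Fong wins 5–4.
Gupta vs Hale: Gupta wins 5–4.
Fong vs Hale: Fong wins 5–4.
No candidate beats all others: Khan beats Fong beats Gupta beats Khan, a majority cycle.

There is no Condorcet winner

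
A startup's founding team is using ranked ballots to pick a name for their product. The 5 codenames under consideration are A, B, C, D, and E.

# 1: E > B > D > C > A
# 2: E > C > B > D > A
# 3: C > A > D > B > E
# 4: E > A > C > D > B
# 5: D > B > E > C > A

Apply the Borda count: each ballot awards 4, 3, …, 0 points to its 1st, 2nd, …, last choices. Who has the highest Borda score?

E

Borda scores:
  A: 0 + 0 + 3 + 3 + 0 = 6
  B: 3 + 2 + 1 + 0 + 3 = 9
  C: 1 + 3 + 4 + 2 + 1 = 11
  D: 2 + 1 + 2 + 1 + 4 = 10
  E: 4 + 4 + 0 + 4 + 2 = 14
E has the highest total.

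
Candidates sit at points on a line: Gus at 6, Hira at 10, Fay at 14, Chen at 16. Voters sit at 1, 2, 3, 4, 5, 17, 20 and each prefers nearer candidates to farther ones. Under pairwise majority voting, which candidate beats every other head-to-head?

Gus

With single-peaked preferences on a line, the Condorcet winner is the candidate closest to the median voter.
The median voter (position 4) is closest to Gus at 6.
Check: Gus vs Fay — voters closer to Gus: 5 of 7.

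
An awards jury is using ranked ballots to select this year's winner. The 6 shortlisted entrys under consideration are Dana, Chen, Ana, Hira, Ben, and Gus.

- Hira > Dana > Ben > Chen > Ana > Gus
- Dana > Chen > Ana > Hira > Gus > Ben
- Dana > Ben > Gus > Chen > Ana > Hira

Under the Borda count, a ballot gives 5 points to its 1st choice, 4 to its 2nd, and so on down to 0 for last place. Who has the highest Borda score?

Dana

Borda scores:
  Dana: 4 + 5 + 5 = 14
  Chen: 2 + 4 + 2 = 8
  Ana: 1 + 3 + 1 = 5
  Hira: 5 + 2 + 0 = 7
  Ben: 3 + 0 + 4 = 7
  Gus: 0 + 1 + 3 = 4
Dana has the highest total.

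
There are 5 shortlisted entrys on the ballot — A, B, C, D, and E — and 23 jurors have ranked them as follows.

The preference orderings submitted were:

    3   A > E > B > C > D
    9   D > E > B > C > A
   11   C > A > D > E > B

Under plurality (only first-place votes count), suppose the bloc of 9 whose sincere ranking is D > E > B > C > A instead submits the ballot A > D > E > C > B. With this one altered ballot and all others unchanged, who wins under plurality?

First-place totals with the altered ballot: A 12, B 0, C 11, D 0, E 0.
The switch changes the winner from C to A.

A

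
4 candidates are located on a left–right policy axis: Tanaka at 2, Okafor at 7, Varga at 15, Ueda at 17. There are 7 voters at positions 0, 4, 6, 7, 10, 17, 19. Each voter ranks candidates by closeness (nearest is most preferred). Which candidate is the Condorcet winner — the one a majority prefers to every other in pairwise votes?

With single-peaked preferences on a line, the Condorcet winner is the candidate closest to the median voter.
The median voter (position 7) is closest to Okafor at 7.
Check: Okafor vs Varga — voters closer to Okafor: 5 of 7.

Okafor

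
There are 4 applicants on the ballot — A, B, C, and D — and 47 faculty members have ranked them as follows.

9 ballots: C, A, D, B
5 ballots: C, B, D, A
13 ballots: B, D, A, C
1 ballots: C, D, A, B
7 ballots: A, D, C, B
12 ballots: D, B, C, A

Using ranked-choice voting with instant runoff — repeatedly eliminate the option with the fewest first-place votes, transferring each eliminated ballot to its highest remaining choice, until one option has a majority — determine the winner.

D

Round 1: C 15, B 13, D 12, A 7. A has the fewest and is eliminated.
Round 2: D 19, C 15, B 13. B has the fewest and is eliminated.
Round 3: D 32, C 15. D has a majority.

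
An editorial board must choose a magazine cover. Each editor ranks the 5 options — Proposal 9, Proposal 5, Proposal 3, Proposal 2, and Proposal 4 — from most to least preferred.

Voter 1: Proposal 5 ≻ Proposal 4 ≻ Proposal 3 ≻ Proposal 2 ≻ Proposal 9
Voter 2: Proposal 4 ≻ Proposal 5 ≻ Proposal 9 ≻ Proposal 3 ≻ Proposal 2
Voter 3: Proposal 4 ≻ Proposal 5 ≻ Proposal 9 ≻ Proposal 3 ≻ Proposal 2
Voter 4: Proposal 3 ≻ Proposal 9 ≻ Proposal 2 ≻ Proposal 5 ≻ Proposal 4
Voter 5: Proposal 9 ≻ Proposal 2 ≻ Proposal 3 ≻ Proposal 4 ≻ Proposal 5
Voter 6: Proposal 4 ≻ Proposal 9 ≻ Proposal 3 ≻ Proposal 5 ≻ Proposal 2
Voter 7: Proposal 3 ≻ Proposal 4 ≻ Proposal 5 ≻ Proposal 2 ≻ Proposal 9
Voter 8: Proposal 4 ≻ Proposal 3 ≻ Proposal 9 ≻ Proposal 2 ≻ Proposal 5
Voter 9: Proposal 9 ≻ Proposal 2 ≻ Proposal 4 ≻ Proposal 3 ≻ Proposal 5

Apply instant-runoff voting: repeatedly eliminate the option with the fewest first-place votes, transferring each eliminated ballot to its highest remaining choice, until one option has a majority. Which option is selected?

Round 1: Proposal 4 4, Proposal 9 2, Proposal 3 2, Proposal 5 1, Proposal 2 0. Proposal 2 has the fewest and is eliminated.
Round 2: Proposal 4 4, Proposal 9 2, Proposal 3 2, Proposal 5 1. Proposal 5 has the fewest and is eliminated.
Round 3: Proposal 4 5, Proposal 9 2, Proposal 3 2. Proposal 4 has a majority.

Proposal 4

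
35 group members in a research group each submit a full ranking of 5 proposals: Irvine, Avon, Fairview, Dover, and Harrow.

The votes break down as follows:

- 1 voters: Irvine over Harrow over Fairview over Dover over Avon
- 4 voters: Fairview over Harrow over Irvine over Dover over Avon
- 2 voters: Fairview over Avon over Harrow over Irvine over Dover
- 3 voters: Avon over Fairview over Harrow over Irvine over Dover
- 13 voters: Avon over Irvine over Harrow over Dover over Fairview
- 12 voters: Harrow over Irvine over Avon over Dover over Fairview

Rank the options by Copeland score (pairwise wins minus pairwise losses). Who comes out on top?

Pairwise results:
  Irvine vs Avon: Avon wins 18–17.
  Irvine vs Fairview: Irvine wins 26–9.
  Irvine vs Dover: Irvine wins 35–0.
  Irvine vs Harrow: Harrow wins 21–14.
  Avon vs Fairview: Avon wins 28–7.
  Avon vs Dover: Avon wins 30–5.
  Avon vs Harrow: Avon wins 18–17.
  Fairview vs Dover: Dover wins 25–10.
  Fairview vs Harrow: Harrow wins 26–9.
  Dover vs Harrow: Harrow wins 35–0.
Copeland scores (wins − losses):
  Irvine: 2 − 2 = 0
  Avon: 4 − 0 = 4
  Fairview: 0 − 4 = -4
  Dover: 1 − 3 = -2
  Harrow: 3 − 1 = 2
Avon has the best Copeland score.

Avon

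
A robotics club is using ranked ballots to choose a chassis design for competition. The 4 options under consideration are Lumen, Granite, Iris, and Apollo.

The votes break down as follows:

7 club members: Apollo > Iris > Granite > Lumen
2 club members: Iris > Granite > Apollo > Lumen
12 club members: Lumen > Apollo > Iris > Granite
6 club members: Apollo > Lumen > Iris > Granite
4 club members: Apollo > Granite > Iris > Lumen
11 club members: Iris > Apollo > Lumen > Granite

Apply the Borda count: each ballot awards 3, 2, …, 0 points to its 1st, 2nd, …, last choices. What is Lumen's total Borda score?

59

Borda scores:
  Lumen: 7·0 + 2·0 + 12·3 + 6·2 + 4·0 + 11·1 = 59
  Granite: 7·1 + 2·2 + 12·0 + 6·0 + 4·2 + 11·0 = 19
  Iris: 7·2 + 2·3 + 12·1 + 6·1 + 4·1 + 11·3 = 75
  Apollo: 7·3 + 2·1 + 12·2 + 6·3 + 4·3 + 11·2 = 99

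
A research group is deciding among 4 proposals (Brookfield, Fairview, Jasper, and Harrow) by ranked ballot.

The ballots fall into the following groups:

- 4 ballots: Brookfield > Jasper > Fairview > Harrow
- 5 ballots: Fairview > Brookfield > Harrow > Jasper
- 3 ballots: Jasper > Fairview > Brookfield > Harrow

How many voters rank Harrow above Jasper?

5

Ballots ranking Harrow above Jasper: 5.
Ballots ranking Jasper above Harrow: 4+3 = 7.
So 5 of 12 voters prefer Harrow to Jasper.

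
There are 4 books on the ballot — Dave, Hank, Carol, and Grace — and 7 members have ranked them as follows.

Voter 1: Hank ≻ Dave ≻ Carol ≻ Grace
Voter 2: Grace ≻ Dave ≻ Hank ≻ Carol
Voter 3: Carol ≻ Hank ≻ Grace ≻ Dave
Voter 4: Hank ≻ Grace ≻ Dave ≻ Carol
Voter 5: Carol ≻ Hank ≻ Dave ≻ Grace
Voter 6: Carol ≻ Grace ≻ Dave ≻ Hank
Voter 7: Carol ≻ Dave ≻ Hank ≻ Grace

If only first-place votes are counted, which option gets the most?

Carol

First-place vote totals:
  Dave: 0
  Hank: 2
  Carol: 4
  Grace: 1
Carol has the most first-place votes.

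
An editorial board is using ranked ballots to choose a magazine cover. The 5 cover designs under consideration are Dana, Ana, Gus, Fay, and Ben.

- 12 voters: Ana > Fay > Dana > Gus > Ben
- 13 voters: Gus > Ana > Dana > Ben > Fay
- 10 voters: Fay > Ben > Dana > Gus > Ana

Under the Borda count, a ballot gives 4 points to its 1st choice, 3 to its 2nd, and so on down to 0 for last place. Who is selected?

Borda scores:
  Dana: 12·2 + 13·2 + 10·2 = 70
  Ana: 12·4 + 13·3 + 10·0 = 87
  Gus: 12·1 + 13·4 + 10·1 = 74
  Fay: 12·3 + 13·0 + 10·4 = 76
  Ben: 12·0 + 13·1 + 10·3 = 43
Ana has the highest total.

Ana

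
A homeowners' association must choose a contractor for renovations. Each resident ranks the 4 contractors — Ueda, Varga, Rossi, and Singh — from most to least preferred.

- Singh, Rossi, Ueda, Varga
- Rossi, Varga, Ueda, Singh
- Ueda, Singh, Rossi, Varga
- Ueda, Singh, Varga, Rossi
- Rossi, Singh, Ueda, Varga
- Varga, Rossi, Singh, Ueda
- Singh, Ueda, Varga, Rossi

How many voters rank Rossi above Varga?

4

Ballots ranking Rossi above Varga: 4.
Ballots ranking Varga above Rossi: 3.
So 4 of 7 voters prefer Rossi to Varga.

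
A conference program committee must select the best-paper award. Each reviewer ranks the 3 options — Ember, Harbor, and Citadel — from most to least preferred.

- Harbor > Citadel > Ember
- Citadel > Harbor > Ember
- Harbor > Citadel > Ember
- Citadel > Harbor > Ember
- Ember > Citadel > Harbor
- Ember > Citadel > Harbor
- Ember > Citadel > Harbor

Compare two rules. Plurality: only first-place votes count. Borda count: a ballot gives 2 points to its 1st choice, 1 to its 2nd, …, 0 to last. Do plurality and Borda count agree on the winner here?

No

Plurality first-place counts: Ember 3, Harbor 2, Citadel 2 → Ember.
Borda totals: Ember 6, Harbor 6, Citadel 9 → Citadel.
The two rules disagree: plurality picks Ember, Borda picks Citadel.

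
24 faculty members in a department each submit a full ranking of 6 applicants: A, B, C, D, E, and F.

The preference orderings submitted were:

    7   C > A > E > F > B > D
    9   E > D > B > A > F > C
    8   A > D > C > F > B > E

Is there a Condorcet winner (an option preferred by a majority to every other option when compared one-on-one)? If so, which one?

Head-to-head results (24 voters total):
A vs B: A wins 15–9.
A vs C: A wins 17–7.
A vs D: A wins 15–9.
A vs E: A wins 15–9.
A vs F: A wins 24–0.
B vs C: C wins 15–9.
B vs D: D wins 17–7.
B vs E: E wins 16–8.
B vs F: F wins 15–9.
C vs D: D wins 17–7.
C vs E: C wins 15–9.
C vs F: C wins 15–9.
D vs E: E wins 16–8.
D vs F: D wins 17–7.
E vs F: E wins 16–8.
A beats each rival — B (15–9), C (17–7), D (15–9), E (15–9), F (24–0) — so A is the Condorcet winner.

A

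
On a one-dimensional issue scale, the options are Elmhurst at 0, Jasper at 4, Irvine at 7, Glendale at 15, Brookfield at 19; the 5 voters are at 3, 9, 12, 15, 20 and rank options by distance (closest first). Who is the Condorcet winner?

Glendale

With single-peaked preferences on a line, the Condorcet winner is the candidate closest to the median voter.
The median voter (position 12) is closest to Glendale at 15.
Check: Glendale vs Irvine — voters closer to Glendale: 3 of 5.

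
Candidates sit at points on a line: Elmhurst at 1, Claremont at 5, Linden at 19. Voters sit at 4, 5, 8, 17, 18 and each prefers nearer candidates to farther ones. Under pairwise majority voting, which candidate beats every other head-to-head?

Claremont

With single-peaked preferences on a line, the Condorcet winner is the candidate closest to the median voter.
The median voter (position 8) is closest to Claremont at 5.
Check: Claremont vs Linden — voters closer to Claremont: 3 of 5.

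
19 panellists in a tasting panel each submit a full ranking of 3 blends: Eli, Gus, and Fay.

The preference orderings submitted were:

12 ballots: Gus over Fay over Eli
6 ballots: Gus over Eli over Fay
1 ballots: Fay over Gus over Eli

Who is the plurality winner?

First-place vote totals:
  Eli: 0
  Gus: 18
  Fay: 1
Gus has the most first-place votes.

Gus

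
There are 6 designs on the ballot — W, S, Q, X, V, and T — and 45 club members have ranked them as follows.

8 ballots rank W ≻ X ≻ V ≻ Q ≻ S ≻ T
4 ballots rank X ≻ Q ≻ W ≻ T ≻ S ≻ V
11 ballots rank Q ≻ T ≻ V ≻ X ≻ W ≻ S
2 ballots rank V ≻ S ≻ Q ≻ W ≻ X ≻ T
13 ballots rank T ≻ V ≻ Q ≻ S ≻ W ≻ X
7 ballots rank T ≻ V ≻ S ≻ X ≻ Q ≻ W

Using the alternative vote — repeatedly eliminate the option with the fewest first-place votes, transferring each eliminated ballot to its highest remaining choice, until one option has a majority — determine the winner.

Round 1: T 20, Q 11, W 8, X 4, V 2, S 0. S has the fewest and is eliminated.
Round 2: T 20, Q 11, W 8, X 4, V 2. V has the fewest and is eliminated.
Round 3: T 20, Q 13, W 8, X 4. X has the fewest and is eliminated.
Round 4: T 20, Q 17, W 8. W has the fewest and is eliminated.
Round 5: Q 25, T 20. Q has a majority.

Q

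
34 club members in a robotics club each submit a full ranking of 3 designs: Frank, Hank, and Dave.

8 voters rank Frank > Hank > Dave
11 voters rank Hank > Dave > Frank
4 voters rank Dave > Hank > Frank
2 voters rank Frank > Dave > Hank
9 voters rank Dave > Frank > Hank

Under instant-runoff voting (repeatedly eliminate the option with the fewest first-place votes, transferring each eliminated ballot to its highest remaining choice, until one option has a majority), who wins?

Hank

Round 1: Dave 13, Hank 11, Frank 10. Frank has the fewest and is eliminated.
Round 2: Hank 19, Dave 15. Hank has a majority.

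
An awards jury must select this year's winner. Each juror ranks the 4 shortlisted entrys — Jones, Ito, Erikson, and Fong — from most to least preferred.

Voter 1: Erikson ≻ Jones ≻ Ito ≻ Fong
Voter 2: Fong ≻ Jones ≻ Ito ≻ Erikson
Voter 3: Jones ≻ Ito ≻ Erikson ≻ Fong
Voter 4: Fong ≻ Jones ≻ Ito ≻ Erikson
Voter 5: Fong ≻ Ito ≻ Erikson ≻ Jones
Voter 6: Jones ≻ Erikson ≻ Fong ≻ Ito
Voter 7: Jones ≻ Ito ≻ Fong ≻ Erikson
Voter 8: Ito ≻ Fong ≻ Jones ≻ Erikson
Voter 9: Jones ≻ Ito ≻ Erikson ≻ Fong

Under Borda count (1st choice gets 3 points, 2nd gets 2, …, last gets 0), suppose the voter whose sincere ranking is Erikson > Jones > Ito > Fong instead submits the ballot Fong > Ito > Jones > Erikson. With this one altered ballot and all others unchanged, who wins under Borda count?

Borda totals with the altered ballot: Jones 18, Ito 15, Erikson 5, Fong 16.
The winner is unchanged: still Jones.

Jones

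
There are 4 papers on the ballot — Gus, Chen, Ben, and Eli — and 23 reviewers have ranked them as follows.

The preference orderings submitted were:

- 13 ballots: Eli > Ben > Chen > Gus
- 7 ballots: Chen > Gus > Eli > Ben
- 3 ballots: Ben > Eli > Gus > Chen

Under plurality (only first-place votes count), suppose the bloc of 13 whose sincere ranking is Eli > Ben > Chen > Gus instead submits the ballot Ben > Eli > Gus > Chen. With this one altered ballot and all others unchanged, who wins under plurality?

First-place totals with the altered ballot: Gus 0, Chen 7, Ben 16, Eli 0.
The switch changes the winner from Eli to Ben.

Ben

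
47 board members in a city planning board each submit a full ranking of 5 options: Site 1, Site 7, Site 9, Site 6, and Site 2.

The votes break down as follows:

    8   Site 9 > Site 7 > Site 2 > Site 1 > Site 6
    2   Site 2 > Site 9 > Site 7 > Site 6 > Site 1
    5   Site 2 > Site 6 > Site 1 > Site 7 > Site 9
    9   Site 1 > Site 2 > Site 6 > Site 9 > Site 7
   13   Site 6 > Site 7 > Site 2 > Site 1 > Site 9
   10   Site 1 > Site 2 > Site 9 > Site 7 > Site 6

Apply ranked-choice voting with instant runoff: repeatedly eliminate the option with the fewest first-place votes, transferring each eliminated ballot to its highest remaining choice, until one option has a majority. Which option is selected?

Site 1

Round 1: Site 1 19, Site 6 13, Site 9 8, Site 2 7, Site 7 0. Site 7 has the fewest and is eliminated.
Round 2: Site 1 19, Site 6 13, Site 9 8, Site 2 7. Site 2 has the fewest and is eliminated.
Round 3: Site 1 19, Site 6 18, Site 9 10. Site 9 has the fewest and is eliminated.
Round 4: Site 1 27, Site 6 20. Site 1 has a majority.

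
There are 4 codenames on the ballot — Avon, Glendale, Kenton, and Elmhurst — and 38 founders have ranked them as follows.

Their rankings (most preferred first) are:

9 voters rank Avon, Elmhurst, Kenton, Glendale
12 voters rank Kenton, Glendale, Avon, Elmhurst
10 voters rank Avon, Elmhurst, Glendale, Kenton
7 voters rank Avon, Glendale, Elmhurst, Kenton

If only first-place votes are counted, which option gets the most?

Avon

First-place vote totals:
  Avon: 26
  Glendale: 0
  Kenton: 12
  Elmhurst: 0
Avon has the most first-place votes.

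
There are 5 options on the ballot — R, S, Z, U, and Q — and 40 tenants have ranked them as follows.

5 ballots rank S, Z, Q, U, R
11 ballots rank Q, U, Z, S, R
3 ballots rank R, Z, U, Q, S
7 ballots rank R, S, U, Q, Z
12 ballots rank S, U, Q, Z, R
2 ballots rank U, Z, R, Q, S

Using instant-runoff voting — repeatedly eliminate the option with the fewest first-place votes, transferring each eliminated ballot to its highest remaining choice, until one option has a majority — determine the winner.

Round 1: S 17, Q 11, R 10, U 2, Z 0. Z has the fewest and is eliminated.
Round 2: S 17, Q 11, R 10, U 2. U has the fewest and is eliminated.
Round 3: S 17, R 12, Q 11. Q has the fewest and is eliminated.
Round 4: S 28, R 12. S has a majority.

S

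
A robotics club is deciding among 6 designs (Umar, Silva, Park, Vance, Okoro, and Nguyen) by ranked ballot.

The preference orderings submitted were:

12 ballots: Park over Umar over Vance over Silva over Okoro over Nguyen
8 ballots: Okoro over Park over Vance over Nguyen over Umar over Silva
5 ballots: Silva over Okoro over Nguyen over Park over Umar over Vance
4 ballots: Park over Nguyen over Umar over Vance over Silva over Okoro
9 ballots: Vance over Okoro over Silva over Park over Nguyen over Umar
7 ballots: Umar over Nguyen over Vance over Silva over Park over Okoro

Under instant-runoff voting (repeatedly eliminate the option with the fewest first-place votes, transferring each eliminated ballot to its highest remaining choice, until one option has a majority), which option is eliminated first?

Round 1: Park 16, Vance 9, Okoro 8, Umar 7, Silva 5, Nguyen 0. Nguyen has the fewest and is eliminated.
Round 2: Park 16, Vance 9, Okoro 8, Umar 7, Silva 5. Silva has the fewest and is eliminated.
Round 3: Park 16, Okoro 13, Vance 9, Umar 7. Umar has the fewest and is eliminated.
Round 4: Park 16, Vance 16, Okoro 13. Okoro has the fewest and is eliminated.
Round 5: Park 29, Vance 16. Park has a majority.

Nguyen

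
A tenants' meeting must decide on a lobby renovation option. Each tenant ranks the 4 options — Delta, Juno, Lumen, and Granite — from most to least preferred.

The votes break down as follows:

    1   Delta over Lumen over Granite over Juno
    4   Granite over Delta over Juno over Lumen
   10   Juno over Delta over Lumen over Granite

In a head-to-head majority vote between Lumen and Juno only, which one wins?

Juno

Ballots ranking Lumen above Juno: 1.
Ballots ranking Juno above Lumen: 4+10 = 14.
Juno wins the head-to-head, 14–1.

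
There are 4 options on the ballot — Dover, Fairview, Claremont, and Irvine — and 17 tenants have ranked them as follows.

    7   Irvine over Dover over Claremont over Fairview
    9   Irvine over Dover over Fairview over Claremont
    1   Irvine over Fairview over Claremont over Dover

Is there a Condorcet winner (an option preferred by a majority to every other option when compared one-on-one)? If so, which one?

Head-to-head results (17 voters total):
Dover vs Fairview: Dover wins 16–1.
Dover vs Claremont: Dover wins 16–1.
Dover vs Irvine: Irvine wins 17–0.
Fairview vs Claremont: Fairview wins 10–7.
Fairview vs Irvine: Irvine wins 17–0.
Claremont vs Irvine: Irvine wins 17–0.
Irvine beats each rival — Dover (17–0), Fairview (17–0), Claremont (17–0) — so Irvine is the Condorcet winner.

Irvine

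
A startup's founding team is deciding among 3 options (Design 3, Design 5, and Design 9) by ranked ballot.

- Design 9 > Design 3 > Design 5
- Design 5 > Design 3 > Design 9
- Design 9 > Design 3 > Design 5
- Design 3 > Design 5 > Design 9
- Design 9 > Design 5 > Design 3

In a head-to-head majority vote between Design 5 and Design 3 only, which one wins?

Design 3

Ballots ranking Design 5 above Design 3: 2.
Ballots ranking Design 3 above Design 5: 3.
Design 3 wins the head-to-head, 3–2.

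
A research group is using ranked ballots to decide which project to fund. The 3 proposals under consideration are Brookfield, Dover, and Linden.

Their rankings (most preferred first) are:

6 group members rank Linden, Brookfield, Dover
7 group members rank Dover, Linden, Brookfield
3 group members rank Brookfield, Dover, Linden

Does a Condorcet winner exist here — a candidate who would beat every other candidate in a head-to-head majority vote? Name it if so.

No Condorcet winner

Head-to-head results (16 voters total):
Brookfield vs Dover: Brookfield wins 9–7.
Brookfield vs Linden: Linden wins 13–3.
Dover vs Linden: Dover wins 10–6.
No candidate beats all others: Brookfield beats Dover beats Linden beats Brookfield, a majority cycle.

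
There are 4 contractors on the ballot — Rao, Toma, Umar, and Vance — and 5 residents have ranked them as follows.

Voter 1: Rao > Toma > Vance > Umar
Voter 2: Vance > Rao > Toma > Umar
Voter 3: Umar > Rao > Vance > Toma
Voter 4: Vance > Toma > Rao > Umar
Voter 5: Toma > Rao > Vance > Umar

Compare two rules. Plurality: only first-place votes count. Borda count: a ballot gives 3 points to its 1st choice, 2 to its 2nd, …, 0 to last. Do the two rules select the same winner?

Plurality first-place counts: Rao 1, Toma 1, Umar 1, Vance 2 → Vance.
Borda totals: Rao 10, Toma 8, Umar 3, Vance 9 → Rao.
The two rules disagree: plurality picks Vance, Borda picks Rao.

No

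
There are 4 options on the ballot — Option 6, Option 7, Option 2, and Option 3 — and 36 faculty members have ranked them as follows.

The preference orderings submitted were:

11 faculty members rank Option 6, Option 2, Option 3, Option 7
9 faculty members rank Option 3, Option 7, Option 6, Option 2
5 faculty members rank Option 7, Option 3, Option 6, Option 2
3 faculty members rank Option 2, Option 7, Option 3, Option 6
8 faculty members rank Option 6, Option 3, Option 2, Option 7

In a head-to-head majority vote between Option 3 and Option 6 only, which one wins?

Ballots ranking Option 3 above Option 6: 9+5+3 = 17.
Ballots ranking Option 6 above Option 3: 11+8 = 19.
Option 6 wins the head-to-head, 19–17.

Option 6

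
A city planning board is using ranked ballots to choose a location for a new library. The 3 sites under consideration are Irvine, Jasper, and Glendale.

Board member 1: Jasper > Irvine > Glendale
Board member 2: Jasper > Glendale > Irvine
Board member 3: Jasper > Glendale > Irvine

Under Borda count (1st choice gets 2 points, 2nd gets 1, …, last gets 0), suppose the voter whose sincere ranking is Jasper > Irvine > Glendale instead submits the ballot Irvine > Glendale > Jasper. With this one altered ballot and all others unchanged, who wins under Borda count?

Borda totals with the altered ballot: Irvine 2, Jasper 4, Glendale 3.
The winner is unchanged: still Jasper.

Jasper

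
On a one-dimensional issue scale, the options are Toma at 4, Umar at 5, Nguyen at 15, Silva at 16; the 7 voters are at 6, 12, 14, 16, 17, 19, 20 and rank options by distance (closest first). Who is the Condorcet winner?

With single-peaked preferences on a line, the Condorcet winner is the candidate closest to the median voter.
The median voter (position 16) is closest to Silva at 16.
Check: Silva vs Toma — voters closer to Silva: 6 of 7.

Silva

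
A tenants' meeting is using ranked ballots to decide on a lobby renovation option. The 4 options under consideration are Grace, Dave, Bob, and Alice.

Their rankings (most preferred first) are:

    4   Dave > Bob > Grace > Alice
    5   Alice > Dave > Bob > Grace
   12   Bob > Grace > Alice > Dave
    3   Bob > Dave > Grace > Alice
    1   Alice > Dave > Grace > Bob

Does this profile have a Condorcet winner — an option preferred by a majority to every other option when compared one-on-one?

Yes

Head-to-head results (25 voters total):
Grace vs Dave: Dave wins 13–12.
Grace vs Bob: Bob wins 24–1.
Grace vs Alice: Grace wins 19–6.
Dave vs Bob: Bob wins 15–10.
Dave vs Alice: Alice wins 18–7.
Bob vs Alice: Bob wins 19–6.
Bob beats each rival — Grace (24–1), Dave (15–10), Alice (19–6) — so Bob is the Condorcet winner.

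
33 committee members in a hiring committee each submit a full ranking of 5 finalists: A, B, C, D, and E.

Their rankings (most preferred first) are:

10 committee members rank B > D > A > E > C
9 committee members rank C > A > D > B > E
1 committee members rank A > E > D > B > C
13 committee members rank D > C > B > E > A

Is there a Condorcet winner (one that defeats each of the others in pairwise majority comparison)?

Yes

Head-to-head results (33 voters total):
A vs B: B wins 23–10.
A vs C: C wins 22–11.
A vs D: D wins 23–10.
A vs E: A wins 20–13.
B vs C: C wins 22–11.
B vs D: D wins 23–10.
B vs E: B wins 32–1.
C vs D: D wins 24–9.
C vs E: C wins 22–11.
D vs E: D wins 32–1.
D beats each rival — A (23–10), B (23–10), C (24–9), E (32–1) — so D is the Condorcet winner.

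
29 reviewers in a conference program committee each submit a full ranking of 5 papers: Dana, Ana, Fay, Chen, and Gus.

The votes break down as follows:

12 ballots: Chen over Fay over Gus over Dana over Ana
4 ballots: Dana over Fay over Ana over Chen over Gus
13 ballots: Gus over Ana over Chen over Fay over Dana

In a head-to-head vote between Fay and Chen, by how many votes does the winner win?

21

Ballots ranking Fay above Chen: 4.
Ballots ranking Chen above Fay: 12+13 = 25.
Chen wins 25–4, a margin of 21.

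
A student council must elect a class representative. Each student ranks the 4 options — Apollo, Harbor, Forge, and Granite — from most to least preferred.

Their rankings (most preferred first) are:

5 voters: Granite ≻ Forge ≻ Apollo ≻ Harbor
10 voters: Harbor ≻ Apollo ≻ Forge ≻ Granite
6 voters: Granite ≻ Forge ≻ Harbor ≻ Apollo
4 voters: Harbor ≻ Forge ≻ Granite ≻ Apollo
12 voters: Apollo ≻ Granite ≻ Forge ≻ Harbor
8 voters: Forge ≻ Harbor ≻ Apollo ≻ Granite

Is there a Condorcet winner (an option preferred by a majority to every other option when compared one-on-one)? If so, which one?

Head-to-head results (45 voters total):
Apollo vs Harbor: Harbor wins 28–17.
Apollo vs Forge: Forge wins 23–22.
Apollo vs Granite: Apollo wins 30–15.
Harbor vs Forge: Forge wins 31–14.
Harbor vs Granite: Granite wins 23–22.
Forge vs Granite: Granite wins 23–22.
No candidate beats all others: Apollo beats Granite beats Harbor beats Apollo, a majority cycle.

No Condorcet winner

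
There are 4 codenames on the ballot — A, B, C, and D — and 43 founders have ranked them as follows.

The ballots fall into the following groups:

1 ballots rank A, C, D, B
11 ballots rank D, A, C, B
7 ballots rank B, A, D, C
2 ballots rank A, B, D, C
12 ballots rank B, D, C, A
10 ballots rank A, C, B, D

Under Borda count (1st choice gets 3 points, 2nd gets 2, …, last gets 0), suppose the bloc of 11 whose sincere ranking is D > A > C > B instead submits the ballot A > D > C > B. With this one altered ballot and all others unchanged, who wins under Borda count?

Borda totals with the altered ballot: A 86, B 71, C 45, D 56.
The winner is unchanged: still A.

A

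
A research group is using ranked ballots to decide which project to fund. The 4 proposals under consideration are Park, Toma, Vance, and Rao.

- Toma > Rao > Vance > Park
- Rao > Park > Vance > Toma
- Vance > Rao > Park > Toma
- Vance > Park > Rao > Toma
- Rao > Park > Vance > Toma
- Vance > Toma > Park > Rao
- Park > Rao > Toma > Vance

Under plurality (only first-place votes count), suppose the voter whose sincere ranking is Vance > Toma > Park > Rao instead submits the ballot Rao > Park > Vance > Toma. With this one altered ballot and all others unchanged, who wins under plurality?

Rao

First-place totals with the altered ballot: Park 1, Toma 1, Vance 2, Rao 3.
The switch changes the winner from Vance to Rao.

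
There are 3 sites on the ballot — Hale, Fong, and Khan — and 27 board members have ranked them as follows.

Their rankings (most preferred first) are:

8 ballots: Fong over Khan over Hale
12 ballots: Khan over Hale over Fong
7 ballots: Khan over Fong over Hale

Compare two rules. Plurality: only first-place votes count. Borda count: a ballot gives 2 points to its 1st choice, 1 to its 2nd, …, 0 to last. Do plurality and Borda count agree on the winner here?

Plurality first-place counts: Hale 0, Fong 8, Khan 19 → Khan.
Borda totals: Hale 12, Fong 23, Khan 46 → Khan.
The two rules agree on Khan.

Yes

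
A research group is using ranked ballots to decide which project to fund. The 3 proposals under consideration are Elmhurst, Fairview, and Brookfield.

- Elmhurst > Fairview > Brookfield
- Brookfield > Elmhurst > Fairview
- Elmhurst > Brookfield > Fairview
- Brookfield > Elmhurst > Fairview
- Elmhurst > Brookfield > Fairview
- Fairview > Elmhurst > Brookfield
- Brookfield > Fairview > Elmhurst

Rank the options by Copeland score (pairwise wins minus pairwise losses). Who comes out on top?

Elmhurst

Pairwise results:
  Elmhurst vs Fairview: Elmhurst wins 5–2.
  Elmhurst vs Brookfield: Elmhurst wins 4–3.
  Fairview vs Brookfield: Brookfield wins 5–2.
Copeland scores (wins − losses):
  Elmhurst: 2 − 0 = 2
  Fairview: 0 − 2 = -2
  Brookfield: 1 − 1 = 0
Elmhurst has the best Copeland score.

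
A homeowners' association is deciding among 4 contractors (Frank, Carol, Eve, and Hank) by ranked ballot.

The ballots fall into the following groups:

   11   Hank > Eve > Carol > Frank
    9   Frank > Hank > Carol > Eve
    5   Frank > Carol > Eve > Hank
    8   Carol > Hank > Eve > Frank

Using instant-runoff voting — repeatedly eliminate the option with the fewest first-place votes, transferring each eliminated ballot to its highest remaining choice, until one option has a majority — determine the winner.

Round 1: Frank 14, Hank 11, Carol 8, Eve 0. Eve has the fewest and is eliminated.
Round 2: Frank 14, Hank 11, Carol 8. Carol has the fewest and is eliminated.
Round 3: Hank 19, Frank 14. Hank has a majority.

Hank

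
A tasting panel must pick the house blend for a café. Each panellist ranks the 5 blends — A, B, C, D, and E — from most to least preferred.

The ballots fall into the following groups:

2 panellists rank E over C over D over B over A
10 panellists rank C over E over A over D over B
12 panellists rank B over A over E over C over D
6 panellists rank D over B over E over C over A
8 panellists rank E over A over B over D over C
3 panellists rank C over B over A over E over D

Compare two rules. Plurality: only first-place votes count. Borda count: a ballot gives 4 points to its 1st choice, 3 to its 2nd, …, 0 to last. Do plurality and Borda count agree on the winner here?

No

Plurality first-place counts: A 0, B 12, C 13, D 6, E 10 → C.
Borda totals: A 86, B 93, C 76, D 46, E 109 → E.
The two rules disagree: plurality picks C, Borda picks E.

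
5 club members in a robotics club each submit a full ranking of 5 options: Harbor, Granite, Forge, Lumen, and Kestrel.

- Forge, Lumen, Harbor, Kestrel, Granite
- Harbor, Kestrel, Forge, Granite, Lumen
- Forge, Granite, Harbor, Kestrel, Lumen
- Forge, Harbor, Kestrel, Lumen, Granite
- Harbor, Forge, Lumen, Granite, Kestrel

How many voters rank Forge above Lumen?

5

Ballots ranking Forge above Lumen: 5.
Ballots ranking Lumen above Forge: 0.
So 5 of 5 voters prefer Forge to Lumen.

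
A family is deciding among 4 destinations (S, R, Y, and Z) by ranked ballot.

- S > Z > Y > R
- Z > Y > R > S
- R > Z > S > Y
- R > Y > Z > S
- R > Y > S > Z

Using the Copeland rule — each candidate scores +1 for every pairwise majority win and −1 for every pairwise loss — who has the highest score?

R

Pairwise results:
  S vs R: R wins 4–1.
  S vs Y: Y wins 3–2.
  S vs Z: Z wins 3–2.
  R vs Y: R wins 3–2.
  R vs Z: R wins 3–2.
  Y vs Z: Z wins 3–2.
Copeland scores (wins − losses):
  S: 0 − 3 = -3
  R: 3 − 0 = 3
  Y: 1 − 2 = -1
  Z: 2 − 1 = 1
R has the best Copeland score.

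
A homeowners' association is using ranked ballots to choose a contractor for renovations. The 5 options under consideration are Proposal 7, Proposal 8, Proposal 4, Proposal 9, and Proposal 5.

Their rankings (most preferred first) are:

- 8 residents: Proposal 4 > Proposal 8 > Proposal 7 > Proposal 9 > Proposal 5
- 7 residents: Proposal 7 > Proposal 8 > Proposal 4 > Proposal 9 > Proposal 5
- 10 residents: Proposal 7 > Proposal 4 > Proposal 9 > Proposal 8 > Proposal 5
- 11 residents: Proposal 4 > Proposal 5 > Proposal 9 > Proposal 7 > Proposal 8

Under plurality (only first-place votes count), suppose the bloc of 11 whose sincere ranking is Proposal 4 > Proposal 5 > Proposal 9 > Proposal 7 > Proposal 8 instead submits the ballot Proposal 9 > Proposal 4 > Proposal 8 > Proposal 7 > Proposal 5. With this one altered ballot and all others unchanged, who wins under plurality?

First-place totals with the altered ballot: Proposal 7 17, Proposal 8 0, Proposal 4 8, Proposal 9 11, Proposal 5 0.
The switch changes the winner from Proposal 4 to Proposal 7.

Proposal 7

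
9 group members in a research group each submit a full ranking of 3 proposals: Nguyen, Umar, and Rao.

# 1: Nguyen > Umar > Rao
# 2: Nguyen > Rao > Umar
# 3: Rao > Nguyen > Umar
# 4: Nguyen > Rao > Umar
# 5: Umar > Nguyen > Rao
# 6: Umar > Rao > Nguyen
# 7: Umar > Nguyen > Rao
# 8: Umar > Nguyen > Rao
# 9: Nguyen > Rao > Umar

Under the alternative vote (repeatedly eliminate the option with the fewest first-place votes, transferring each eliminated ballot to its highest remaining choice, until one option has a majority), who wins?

Nguyen

Round 1: Nguyen 4, Umar 4, Rao 1. Rao has the fewest and is eliminated.
Round 2: Nguyen 5, Umar 4. Nguyen has a majority.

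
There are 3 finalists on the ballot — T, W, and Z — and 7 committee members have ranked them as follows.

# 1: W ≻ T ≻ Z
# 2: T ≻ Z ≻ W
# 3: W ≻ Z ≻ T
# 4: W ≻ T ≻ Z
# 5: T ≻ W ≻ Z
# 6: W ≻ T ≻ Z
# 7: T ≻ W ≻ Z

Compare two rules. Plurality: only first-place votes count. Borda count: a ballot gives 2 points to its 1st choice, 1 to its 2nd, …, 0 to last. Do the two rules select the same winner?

Plurality first-place counts: T 3, W 4, Z 0 → W.
Borda totals: T 9, W 10, Z 2 → W.
The two rules agree on W.

Yes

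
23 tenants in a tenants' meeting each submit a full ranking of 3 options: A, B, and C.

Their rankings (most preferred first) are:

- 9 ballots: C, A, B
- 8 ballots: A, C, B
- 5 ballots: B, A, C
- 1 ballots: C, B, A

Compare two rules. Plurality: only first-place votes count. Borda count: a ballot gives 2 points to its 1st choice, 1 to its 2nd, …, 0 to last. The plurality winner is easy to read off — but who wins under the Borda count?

A

Plurality first-place counts: A 8, B 5, C 10 → C.
Borda totals: A 30, B 11, C 28 → A.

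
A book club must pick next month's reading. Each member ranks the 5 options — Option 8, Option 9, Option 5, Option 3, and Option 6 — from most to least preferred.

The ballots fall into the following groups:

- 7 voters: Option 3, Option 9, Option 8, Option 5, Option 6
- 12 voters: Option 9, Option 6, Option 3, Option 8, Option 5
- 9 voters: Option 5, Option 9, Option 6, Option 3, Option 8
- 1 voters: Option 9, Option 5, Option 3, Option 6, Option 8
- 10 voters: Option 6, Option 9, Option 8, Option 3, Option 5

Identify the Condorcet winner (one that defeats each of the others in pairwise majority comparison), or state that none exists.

Option 9

Head-to-head results (39 voters total):
Option 8 vs Option 9: Option 9 wins 39–0.
Option 8 vs Option 5: Option 8 wins 29–10.
Option 8 vs Option 3: Option 3 wins 29–10.
Option 8 vs Option 6: Option 6 wins 32–7.
Option 9 vs Option 5: Option 9 wins 30–9.
Option 9 vs Option 3: Option 9 wins 32–7.
Option 9 vs Option 6: Option 9 wins 29–10.
Option 5 vs Option 3: Option 3 wins 29–10.
Option 5 vs Option 6: Option 6 wins 22–17.
Option 3 vs Option 6: Option 6 wins 31–8.
Option 9 beats each rival — Option 8 (39–0), Option 5 (30–9), Option 3 (32–7), Option 6 (29–10) — so Option 9 is the Condorcet winner.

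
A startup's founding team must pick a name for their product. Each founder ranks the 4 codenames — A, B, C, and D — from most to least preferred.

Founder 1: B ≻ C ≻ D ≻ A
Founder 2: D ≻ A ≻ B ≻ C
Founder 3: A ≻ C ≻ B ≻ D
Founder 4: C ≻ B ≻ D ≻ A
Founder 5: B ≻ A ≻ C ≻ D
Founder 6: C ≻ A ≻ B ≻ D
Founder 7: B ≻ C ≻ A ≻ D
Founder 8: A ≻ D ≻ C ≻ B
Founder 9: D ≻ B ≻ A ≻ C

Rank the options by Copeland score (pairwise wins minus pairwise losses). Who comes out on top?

B

Pairwise results:
  A vs B: B wins 5–4.
  A vs C: A wins 5–4.
  A vs D: A wins 5–4.
  B vs C: B wins 5–4.
  B vs D: B wins 6–3.
  C vs D: C wins 6–3.
Copeland scores (wins − losses):
  A: 2 − 1 = 1
  B: 3 − 0 = 3
  C: 1 − 2 = -1
  D: 0 − 3 = -3
B has the best Copeland score.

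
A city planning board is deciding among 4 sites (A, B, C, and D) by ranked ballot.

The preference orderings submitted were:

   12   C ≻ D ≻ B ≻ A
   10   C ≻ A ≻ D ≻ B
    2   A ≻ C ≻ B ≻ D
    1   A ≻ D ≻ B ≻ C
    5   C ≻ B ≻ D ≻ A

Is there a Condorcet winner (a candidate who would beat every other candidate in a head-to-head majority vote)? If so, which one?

Head-to-head results (30 voters total):
A vs B: B wins 17–13.
A vs C: C wins 27–3.
A vs D: D wins 17–13.
B vs C: C wins 29–1.
B vs D: D wins 23–7.
C vs D: C wins 29–1.
C beats each rival — A (27–3), B (29–1), D (29–1) — so C is the Condorcet winner.

C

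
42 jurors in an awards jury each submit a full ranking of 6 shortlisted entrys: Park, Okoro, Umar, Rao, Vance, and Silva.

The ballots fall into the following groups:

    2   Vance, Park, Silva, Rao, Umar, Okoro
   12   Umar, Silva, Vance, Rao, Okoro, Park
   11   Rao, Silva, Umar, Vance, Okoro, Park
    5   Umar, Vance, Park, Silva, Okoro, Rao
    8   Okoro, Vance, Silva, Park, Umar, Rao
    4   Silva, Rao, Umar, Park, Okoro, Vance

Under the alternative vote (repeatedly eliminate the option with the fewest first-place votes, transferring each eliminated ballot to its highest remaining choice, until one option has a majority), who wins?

Umar

Round 1: Umar 17, Rao 11, Okoro 8, Silva 4, Vance 2, Park 0. Park has the fewest and is eliminated.
Round 2: Umar 17, Rao 11, Okoro 8, Silva 4, Vance 2. Vance has the fewest and is eliminated.
Round 3: Umar 17, Rao 11, Okoro 8, Silva 6. Silva has the fewest and is eliminated.
Round 4: Umar 17, Rao 17, Okoro 8. Okoro has the fewest and is eliminated.
Round 5: Umar 25, Rao 17. Umar has a majority.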